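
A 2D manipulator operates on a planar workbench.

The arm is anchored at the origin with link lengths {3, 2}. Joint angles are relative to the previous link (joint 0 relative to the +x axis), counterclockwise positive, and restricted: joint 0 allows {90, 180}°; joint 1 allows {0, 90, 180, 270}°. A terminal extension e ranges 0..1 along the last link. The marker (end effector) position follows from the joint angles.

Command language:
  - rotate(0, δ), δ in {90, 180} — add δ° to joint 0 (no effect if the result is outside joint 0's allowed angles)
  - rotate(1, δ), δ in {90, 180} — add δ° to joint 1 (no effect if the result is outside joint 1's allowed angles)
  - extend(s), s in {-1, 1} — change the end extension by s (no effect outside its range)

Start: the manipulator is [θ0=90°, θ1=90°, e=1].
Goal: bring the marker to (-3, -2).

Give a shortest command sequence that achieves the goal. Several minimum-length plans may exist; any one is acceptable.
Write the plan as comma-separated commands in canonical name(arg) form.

rotate(0, 90), extend(-1)

initial: [θ0=90°, θ1=90°, e=1]
t=1 rotate(0, 90) ⇒ [θ0=180°, θ1=90°, e=1]
t=2 extend(-1) ⇒ [θ0=180°, θ1=90°, e=0]
nothing shorter than 2 reaches the goal.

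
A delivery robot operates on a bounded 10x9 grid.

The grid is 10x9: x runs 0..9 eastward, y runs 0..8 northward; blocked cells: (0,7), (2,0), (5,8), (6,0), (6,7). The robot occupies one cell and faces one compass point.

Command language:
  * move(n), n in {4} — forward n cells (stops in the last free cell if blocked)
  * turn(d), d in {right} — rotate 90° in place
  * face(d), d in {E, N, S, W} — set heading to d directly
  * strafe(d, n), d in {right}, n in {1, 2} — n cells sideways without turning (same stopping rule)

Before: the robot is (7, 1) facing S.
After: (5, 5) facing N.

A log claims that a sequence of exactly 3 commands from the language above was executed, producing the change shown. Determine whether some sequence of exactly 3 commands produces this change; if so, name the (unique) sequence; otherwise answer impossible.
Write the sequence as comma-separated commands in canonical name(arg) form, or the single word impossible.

key: running move(4) before strafe(right, 2) would end elsewhere — order is forced
from: (7, 1) facing S
1. strafe(right, 2) → (5, 1) facing S
2. face(N) → (5, 1) facing N
3. move(4) → (5, 5) facing N
no rival 3-sequence matches.

strafe(right, 2), face(N), move(4)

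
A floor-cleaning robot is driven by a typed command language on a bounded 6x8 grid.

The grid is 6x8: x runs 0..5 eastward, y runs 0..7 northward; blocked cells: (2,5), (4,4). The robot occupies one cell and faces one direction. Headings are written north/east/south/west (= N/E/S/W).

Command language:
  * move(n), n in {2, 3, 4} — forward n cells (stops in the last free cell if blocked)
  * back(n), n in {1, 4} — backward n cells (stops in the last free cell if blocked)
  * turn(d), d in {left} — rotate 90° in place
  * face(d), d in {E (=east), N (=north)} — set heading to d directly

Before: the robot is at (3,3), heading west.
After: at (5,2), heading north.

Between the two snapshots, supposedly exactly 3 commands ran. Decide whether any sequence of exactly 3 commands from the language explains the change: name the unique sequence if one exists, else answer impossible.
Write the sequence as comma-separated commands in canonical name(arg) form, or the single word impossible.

back(4), face(N), back(1)

key: cell and facing (now N) both changed — the 3 commands mix motion and turning
start: at (3,3), heading west
1. back(4) → at (5,3), heading west
2. face(N) → at (5,3), heading north
3. back(1) → at (5,2), heading north
no rival 3-sequence matches.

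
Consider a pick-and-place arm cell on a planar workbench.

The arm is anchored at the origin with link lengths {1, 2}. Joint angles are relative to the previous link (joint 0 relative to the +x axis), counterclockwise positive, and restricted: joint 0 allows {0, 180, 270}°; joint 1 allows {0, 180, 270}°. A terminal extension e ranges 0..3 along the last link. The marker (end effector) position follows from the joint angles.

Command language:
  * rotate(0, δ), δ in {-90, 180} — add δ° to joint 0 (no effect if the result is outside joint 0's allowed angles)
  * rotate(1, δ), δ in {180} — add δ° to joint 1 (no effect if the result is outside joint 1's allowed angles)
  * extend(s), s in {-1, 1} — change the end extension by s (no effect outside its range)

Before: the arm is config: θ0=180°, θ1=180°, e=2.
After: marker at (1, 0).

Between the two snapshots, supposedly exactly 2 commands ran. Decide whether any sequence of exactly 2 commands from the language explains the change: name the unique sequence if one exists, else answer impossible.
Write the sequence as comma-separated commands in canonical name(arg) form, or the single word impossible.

begin: config: θ0=180°, θ1=180°, e=2
1. extend(-1) → config: θ0=180°, θ1=180°, e=1
2. extend(-1) → config: θ0=180°, θ1=180°, e=0
uniquely the one of 25 2-step routes that fits.

extend(-1), extend(-1)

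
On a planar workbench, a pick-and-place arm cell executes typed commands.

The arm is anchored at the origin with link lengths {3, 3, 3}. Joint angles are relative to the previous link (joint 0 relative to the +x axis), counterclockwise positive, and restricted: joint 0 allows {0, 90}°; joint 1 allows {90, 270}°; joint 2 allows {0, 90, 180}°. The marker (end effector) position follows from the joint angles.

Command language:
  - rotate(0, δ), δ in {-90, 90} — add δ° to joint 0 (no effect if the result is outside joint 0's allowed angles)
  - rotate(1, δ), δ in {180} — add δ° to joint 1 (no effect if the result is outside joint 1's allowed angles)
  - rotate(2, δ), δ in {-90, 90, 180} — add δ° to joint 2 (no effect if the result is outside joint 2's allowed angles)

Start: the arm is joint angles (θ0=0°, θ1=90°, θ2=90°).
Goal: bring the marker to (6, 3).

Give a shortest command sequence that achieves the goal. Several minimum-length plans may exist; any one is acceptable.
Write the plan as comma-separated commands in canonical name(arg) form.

start: joint angles (θ0=0°, θ1=90°, θ2=90°)
t=1 rotate(2, -90) ⇒ joint angles (θ0=0°, θ1=90°, θ2=0°)
t=2 rotate(0, 90) ⇒ joint angles (θ0=90°, θ1=90°, θ2=0°)
t=3 rotate(1, 180) ⇒ joint angles (θ0=90°, θ1=270°, θ2=0°)
nothing shorter than 3 reaches the goal.

rotate(2, -90), rotate(0, 90), rotate(1, 180)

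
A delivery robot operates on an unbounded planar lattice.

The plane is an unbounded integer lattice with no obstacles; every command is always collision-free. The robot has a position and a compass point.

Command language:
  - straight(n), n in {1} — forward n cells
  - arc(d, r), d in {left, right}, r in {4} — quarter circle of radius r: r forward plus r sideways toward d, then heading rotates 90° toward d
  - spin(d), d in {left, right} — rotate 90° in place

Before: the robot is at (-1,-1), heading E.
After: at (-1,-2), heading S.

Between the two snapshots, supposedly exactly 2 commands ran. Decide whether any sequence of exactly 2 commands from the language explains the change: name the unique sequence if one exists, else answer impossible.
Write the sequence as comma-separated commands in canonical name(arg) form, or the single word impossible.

key: cell and facing (now S) both changed — the 2 commands mix motion and turning
start: at (-1,-1), heading E
t=1 spin(right) ⇒ at (-1,-1), heading S
t=2 straight(1) ⇒ at (-1,-2), heading S
all 25 alternatives checked — unique.

spin(right), straight(1)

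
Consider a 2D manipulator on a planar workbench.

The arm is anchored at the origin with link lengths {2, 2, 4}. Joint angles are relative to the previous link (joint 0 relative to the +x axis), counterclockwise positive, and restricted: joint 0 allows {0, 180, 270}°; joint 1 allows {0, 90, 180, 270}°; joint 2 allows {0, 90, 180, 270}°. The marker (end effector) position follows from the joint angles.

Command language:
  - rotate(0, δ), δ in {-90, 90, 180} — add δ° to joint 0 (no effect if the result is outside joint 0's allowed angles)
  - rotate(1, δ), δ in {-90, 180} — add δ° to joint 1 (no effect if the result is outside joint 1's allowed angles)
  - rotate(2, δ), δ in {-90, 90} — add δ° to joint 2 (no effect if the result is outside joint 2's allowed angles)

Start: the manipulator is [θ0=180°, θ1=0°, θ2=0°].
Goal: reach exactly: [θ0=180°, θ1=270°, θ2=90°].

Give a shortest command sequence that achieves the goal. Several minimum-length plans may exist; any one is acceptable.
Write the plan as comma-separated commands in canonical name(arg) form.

rotate(1, -90), rotate(2, 90)

begin: [θ0=180°, θ1=0°, θ2=0°]
[1] after rotate(1, -90): [θ0=180°, θ1=270°, θ2=0°]
[2] after rotate(2, 90): [θ0=180°, θ1=270°, θ2=90°]
no 1-step plan works, so 2 is optimal.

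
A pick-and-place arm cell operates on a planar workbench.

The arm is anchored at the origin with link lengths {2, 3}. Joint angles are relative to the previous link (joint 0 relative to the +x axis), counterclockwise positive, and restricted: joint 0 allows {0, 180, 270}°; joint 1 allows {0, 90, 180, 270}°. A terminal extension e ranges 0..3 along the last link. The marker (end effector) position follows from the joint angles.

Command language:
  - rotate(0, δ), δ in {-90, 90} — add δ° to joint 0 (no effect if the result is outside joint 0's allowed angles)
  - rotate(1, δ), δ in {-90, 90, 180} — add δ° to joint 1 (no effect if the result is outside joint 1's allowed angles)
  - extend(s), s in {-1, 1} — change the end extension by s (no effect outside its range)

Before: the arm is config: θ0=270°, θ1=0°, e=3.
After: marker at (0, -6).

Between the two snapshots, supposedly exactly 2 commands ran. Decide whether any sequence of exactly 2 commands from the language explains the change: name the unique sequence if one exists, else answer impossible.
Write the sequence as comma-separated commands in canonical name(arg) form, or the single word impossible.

from: config: θ0=270°, θ1=0°, e=3
step 1 (extend(-1)): config: θ0=270°, θ1=0°, e=2
step 2 (extend(-1)): config: θ0=270°, θ1=0°, e=1
all 49 alternatives checked — unique.

extend(-1), extend(-1)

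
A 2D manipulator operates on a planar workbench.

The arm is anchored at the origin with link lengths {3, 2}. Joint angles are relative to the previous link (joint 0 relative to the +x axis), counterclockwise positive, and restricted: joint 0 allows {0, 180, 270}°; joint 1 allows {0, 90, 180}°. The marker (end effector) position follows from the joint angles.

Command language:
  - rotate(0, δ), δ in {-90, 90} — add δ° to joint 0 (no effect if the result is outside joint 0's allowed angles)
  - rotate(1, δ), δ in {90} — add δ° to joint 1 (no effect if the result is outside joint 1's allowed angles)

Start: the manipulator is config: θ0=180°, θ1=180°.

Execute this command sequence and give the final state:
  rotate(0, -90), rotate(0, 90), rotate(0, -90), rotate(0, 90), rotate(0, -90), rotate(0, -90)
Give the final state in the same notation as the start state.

from: config: θ0=180°, θ1=180°
[1] after rotate(0, -90): config: θ0=180°, θ1=180°
[2] after rotate(0, 90): config: θ0=270°, θ1=180°
[3] after rotate(0, -90): config: θ0=180°, θ1=180°
[4] after rotate(0, 90): config: θ0=270°, θ1=180°
[5] after rotate(0, -90): config: θ0=180°, θ1=180°
[6] after rotate(0, -90): config: θ0=180°, θ1=180°

config: θ0=180°, θ1=180°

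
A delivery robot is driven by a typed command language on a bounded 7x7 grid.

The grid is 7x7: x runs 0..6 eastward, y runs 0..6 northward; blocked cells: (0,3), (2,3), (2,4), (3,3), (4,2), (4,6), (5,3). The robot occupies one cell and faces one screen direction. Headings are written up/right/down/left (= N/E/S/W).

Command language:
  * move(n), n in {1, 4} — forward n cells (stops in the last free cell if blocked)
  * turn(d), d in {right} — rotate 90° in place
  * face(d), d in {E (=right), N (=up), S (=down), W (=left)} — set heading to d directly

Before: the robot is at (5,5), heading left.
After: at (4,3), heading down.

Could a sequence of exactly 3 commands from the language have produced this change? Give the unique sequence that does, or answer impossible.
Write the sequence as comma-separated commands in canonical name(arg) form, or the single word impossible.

move(1), face(S), move(4)

key: running move(4) before move(1) would end elsewhere — order is forced
begin: at (5,5), heading left
t=1 move(1) ⇒ at (4,5), heading left
t=2 face(S) ⇒ at (4,5), heading down
t=3 move(4) ⇒ at (4,3), heading down
no other 3-command option fits: unique.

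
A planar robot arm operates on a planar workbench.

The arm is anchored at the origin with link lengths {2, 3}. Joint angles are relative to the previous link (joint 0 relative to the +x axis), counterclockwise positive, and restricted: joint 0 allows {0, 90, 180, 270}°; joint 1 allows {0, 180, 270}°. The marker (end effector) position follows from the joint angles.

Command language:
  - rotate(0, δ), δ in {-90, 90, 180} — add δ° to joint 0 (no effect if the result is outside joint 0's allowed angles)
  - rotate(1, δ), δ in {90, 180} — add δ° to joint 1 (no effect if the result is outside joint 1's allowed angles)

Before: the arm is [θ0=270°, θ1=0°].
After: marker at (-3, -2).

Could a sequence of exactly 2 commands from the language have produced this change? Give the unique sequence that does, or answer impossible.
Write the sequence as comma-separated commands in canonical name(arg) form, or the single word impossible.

key: running rotate(1, 90) before rotate(1, 180) would end elsewhere — order is forced
begin: [θ0=270°, θ1=0°]
1. rotate(1, 180) → [θ0=270°, θ1=180°]
2. rotate(1, 90) → [θ0=270°, θ1=270°]
uniquely the one of 25 2-step routes that fits.

rotate(1, 180), rotate(1, 90)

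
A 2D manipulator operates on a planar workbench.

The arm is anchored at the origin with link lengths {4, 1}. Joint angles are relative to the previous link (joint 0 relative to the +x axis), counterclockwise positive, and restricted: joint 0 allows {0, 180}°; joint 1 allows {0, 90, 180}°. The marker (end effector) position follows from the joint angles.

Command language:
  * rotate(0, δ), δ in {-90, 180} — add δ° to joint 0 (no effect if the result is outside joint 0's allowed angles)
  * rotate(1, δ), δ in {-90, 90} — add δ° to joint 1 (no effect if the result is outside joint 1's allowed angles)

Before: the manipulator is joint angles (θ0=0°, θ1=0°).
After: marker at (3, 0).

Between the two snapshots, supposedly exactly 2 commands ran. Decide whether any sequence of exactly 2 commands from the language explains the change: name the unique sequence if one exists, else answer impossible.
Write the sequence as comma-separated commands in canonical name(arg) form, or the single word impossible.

from: joint angles (θ0=0°, θ1=0°)
step 1 (rotate(1, 90)): joint angles (θ0=0°, θ1=90°)
step 2 (rotate(1, 90)): joint angles (θ0=0°, θ1=180°)
no rival 2-sequence matches.

rotate(1, 90), rotate(1, 90)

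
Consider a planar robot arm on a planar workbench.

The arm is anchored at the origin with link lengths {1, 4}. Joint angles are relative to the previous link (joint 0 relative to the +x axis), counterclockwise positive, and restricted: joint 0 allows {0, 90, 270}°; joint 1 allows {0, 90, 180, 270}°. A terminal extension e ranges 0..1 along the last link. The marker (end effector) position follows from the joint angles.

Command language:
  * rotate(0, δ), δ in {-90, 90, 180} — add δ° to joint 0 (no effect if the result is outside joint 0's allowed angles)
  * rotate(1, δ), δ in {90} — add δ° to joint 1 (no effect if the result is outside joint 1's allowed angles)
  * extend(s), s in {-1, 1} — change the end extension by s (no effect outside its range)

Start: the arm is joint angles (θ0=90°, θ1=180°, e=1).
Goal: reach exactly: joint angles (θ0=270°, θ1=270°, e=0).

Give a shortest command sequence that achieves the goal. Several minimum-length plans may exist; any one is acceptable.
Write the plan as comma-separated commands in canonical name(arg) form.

rotate(0, 180), rotate(1, 90), extend(-1)

begin: joint angles (θ0=90°, θ1=180°, e=1)
[1] after rotate(0, 180): joint angles (θ0=270°, θ1=180°, e=1)
[2] after rotate(1, 90): joint angles (θ0=270°, θ1=270°, e=1)
[3] after extend(-1): joint angles (θ0=270°, θ1=270°, e=0)
no 2-step plan works, so 3 is optimal.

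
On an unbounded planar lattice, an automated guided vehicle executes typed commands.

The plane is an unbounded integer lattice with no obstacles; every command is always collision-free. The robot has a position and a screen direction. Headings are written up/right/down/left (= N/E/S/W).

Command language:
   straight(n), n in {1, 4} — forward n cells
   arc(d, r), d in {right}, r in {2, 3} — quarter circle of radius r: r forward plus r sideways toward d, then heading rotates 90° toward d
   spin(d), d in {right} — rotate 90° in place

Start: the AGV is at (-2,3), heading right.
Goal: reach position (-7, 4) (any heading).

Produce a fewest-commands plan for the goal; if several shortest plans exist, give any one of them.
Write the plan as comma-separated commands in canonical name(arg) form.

initial: at (-2,3), heading right
[1] after spin(right): at (-2,3), heading down
[2] after arc(right, 2): at (-4,1), heading left
[3] after arc(right, 3): at (-7,4), heading up
minimal: 3 command(s), checked below 3.

spin(right), arc(right, 2), arc(right, 3)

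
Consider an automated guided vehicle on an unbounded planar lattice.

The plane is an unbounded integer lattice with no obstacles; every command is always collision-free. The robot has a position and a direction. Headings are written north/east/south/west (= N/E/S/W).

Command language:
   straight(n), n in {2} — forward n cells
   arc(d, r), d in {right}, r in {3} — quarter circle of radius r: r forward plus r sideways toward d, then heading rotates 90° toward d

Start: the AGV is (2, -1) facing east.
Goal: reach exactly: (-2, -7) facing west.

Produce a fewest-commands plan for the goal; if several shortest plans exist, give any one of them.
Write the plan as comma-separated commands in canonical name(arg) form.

arc(right, 3), arc(right, 3), straight(2), straight(2)

start: (2, -1) facing east
step 1 (arc(right, 3)): (5, -4) facing south
step 2 (arc(right, 3)): (2, -7) facing west
step 3 (straight(2)): (0, -7) facing west
step 4 (straight(2)): (-2, -7) facing west
shorter routes all fall short; 4 is best.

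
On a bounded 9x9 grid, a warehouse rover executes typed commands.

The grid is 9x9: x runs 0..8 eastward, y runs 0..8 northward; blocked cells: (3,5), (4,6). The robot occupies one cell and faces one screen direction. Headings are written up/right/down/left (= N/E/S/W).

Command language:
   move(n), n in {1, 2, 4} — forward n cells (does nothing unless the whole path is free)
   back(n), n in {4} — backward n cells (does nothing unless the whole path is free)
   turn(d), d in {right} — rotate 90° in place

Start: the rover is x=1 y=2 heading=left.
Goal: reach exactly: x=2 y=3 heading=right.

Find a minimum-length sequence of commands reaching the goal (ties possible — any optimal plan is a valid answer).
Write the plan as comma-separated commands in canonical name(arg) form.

turn(right), move(1), turn(right), move(1)

begin: x=1 y=2 heading=left
1. turn(right) → x=1 y=2 heading=up
2. move(1) → x=1 y=3 heading=up
3. turn(right) → x=1 y=3 heading=right
4. move(1) → x=2 y=3 heading=right
shorter routes all fall short; 4 is best.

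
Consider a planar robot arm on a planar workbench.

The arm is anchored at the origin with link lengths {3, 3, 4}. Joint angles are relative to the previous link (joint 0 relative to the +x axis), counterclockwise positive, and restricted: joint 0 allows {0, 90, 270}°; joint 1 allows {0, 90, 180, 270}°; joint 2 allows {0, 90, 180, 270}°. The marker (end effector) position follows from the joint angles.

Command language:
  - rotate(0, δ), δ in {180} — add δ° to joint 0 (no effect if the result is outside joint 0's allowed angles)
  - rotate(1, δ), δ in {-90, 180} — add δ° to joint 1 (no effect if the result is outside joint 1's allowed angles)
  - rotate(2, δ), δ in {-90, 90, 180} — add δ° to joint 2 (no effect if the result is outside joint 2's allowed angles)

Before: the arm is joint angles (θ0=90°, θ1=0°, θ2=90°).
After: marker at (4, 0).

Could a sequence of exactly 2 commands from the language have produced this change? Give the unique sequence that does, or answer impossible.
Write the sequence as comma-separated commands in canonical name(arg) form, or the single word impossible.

initial: joint angles (θ0=90°, θ1=0°, θ2=90°)
step 1 (rotate(1, -90)): joint angles (θ0=90°, θ1=270°, θ2=90°)
step 2 (rotate(1, -90)): joint angles (θ0=90°, θ1=180°, θ2=90°)
no other 2-command option fits: unique.

rotate(1, -90), rotate(1, -90)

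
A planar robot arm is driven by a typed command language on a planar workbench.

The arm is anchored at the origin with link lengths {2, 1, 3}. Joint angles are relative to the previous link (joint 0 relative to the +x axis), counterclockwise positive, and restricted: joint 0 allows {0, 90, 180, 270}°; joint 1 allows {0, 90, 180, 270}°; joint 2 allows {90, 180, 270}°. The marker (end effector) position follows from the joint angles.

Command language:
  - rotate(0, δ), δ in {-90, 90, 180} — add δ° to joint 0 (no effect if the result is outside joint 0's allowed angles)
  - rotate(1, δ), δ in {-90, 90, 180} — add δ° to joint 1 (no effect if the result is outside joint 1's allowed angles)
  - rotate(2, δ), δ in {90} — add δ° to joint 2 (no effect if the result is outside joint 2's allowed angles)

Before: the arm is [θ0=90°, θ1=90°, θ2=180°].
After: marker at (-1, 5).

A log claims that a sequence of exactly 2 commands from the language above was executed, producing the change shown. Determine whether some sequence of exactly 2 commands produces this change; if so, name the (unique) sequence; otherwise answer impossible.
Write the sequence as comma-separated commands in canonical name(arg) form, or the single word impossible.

initial: [θ0=90°, θ1=90°, θ2=180°]
t=1 rotate(2, 90) ⇒ [θ0=90°, θ1=90°, θ2=270°]
t=2 rotate(2, 90) ⇒ [θ0=90°, θ1=90°, θ2=270°]
no other 2-command option fits: unique.

rotate(2, 90), rotate(2, 90)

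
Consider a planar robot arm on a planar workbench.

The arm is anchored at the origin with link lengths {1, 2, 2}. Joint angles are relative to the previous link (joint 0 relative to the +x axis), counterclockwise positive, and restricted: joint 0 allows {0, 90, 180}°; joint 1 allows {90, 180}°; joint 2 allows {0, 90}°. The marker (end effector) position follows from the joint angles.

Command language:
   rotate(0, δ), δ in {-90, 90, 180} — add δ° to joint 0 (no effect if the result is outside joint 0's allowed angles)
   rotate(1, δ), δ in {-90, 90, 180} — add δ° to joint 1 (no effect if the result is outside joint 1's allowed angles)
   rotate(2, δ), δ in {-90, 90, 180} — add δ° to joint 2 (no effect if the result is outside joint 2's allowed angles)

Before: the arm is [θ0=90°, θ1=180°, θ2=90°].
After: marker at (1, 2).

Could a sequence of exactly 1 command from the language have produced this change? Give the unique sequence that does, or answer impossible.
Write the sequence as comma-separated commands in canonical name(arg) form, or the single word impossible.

initial: [θ0=90°, θ1=180°, θ2=90°]
[1] after rotate(0, 90): [θ0=180°, θ1=180°, θ2=90°]
all 9 alternatives checked — unique.

rotate(0, 90)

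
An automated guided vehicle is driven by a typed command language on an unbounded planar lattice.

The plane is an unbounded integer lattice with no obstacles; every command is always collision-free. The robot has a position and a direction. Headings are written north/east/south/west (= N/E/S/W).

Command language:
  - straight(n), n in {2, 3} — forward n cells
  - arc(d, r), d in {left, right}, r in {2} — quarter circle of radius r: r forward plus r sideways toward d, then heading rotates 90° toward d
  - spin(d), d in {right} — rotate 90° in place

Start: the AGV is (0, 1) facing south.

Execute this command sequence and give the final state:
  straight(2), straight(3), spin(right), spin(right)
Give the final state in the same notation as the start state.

(0, -4) facing north

initial: (0, 1) facing south
step 1 (straight(2)): (0, -1) facing south
step 2 (straight(3)): (0, -4) facing south
step 3 (spin(right)): (0, -4) facing west
step 4 (spin(right)): (0, -4) facing north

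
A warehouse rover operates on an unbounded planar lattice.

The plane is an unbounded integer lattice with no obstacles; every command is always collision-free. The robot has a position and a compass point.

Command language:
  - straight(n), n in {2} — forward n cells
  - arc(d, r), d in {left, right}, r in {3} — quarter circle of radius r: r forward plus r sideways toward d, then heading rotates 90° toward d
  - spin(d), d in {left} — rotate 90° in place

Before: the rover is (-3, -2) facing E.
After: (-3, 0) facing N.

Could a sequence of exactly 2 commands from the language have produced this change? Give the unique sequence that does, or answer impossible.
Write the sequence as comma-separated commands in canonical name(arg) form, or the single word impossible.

key: running straight(2) before spin(left) would end elsewhere — order is forced
from: (-3, -2) facing E
1. spin(left) → (-3, -2) facing N
2. straight(2) → (-3, 0) facing N
no other 2-command option fits: unique.

spin(left), straight(2)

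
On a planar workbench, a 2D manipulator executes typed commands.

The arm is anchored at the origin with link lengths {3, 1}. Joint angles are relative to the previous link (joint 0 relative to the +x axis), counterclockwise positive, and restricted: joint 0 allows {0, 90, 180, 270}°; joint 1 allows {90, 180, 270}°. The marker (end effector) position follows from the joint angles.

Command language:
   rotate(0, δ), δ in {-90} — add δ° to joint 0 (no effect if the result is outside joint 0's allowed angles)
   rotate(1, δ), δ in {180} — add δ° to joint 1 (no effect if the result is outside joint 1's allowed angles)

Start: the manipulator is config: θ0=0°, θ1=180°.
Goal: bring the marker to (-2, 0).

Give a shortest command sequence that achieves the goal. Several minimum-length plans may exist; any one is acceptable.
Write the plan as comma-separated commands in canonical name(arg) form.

begin: config: θ0=0°, θ1=180°
[1] after rotate(0, -90): config: θ0=270°, θ1=180°
[2] after rotate(0, -90): config: θ0=180°, θ1=180°
nothing shorter than 2 reaches the goal.

rotate(0, -90), rotate(0, -90)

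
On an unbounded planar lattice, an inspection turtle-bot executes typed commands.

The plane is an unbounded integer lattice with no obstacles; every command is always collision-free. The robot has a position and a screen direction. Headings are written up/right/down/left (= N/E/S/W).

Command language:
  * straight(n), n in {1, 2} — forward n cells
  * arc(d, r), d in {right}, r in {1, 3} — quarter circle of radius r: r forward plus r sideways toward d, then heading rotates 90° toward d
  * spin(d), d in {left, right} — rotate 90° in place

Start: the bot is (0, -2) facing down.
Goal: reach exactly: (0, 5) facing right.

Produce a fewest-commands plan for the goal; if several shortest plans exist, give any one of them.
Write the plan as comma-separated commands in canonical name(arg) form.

spin(right), arc(right, 3), straight(1), arc(right, 3)

initial: (0, -2) facing down
1. spin(right) → (0, -2) facing left
2. arc(right, 3) → (-3, 1) facing up
3. straight(1) → (-3, 2) facing up
4. arc(right, 3) → (0, 5) facing right
shorter routes all fall short; 4 is best.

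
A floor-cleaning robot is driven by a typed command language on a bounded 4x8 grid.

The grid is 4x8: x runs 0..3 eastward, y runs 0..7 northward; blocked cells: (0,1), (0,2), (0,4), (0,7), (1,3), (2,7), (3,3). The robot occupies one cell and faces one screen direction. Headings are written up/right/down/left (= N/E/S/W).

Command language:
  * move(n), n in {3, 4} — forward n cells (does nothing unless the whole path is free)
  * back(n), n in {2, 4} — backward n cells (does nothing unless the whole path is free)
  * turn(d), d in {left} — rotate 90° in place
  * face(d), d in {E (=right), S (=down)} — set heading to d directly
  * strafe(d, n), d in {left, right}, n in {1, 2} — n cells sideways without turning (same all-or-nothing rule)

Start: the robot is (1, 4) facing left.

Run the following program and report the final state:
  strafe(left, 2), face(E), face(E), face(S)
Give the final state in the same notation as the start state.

start: (1, 4) facing left
[1] after strafe(left, 2): (1, 4) facing left
[2] after face(E): (1, 4) facing right
[3] after face(E): (1, 4) facing right
[4] after face(S): (1, 4) facing down

(1, 4) facing down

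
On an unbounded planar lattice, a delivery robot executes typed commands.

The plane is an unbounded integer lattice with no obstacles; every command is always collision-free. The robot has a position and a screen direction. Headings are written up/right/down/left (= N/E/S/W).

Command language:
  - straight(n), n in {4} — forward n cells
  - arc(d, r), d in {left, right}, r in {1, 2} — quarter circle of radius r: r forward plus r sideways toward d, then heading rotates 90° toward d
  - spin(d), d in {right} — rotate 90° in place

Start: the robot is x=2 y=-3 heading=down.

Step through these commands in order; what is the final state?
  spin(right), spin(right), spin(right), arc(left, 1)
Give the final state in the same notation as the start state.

x=3 y=-2 heading=up

begin: x=2 y=-3 heading=down
[1] after spin(right): x=2 y=-3 heading=left
[2] after spin(right): x=2 y=-3 heading=up
[3] after spin(right): x=2 y=-3 heading=right
[4] after arc(left, 1): x=3 y=-2 heading=up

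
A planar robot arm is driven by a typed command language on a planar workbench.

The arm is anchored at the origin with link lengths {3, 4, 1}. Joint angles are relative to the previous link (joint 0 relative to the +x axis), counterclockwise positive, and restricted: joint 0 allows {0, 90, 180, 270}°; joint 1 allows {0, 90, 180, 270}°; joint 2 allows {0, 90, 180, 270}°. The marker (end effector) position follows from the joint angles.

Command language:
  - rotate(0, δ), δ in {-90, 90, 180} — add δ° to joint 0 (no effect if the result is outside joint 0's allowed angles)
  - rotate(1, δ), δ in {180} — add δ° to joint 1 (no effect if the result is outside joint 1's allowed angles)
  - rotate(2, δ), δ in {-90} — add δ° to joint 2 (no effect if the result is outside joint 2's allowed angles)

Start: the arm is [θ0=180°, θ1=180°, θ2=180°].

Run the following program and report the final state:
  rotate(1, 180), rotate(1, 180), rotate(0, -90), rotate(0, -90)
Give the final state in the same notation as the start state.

[θ0=0°, θ1=180°, θ2=180°]

t0: [θ0=180°, θ1=180°, θ2=180°]
1. rotate(1, 180) → [θ0=180°, θ1=0°, θ2=180°]
2. rotate(1, 180) → [θ0=180°, θ1=180°, θ2=180°]
3. rotate(0, -90) → [θ0=90°, θ1=180°, θ2=180°]
4. rotate(0, -90) → [θ0=0°, θ1=180°, θ2=180°]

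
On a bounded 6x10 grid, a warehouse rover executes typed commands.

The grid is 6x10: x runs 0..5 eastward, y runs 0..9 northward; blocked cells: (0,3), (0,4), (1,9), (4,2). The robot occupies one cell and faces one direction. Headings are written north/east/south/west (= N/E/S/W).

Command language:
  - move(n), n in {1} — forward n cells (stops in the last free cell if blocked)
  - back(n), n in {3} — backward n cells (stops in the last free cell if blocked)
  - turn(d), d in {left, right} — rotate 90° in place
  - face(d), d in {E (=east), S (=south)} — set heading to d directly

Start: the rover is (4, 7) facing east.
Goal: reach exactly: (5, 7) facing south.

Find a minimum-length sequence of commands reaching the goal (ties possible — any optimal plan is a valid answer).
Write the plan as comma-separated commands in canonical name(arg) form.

initial: (4, 7) facing east
step 1 (move(1)): (5, 7) facing east
step 2 (turn(right)): (5, 7) facing south
minimal: 2 command(s), checked below 2.

move(1), turn(right)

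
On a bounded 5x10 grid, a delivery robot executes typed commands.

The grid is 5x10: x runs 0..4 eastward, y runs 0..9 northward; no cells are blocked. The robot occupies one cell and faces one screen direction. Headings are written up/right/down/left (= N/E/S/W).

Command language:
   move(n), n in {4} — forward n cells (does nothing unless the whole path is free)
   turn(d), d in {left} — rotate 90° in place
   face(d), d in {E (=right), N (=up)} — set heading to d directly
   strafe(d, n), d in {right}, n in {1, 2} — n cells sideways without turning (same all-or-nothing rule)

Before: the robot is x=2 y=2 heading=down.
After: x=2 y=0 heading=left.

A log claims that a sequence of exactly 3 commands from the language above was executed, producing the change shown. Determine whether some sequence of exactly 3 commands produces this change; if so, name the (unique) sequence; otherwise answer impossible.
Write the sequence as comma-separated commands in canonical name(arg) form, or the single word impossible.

every 3-command combo misses the target.

impossible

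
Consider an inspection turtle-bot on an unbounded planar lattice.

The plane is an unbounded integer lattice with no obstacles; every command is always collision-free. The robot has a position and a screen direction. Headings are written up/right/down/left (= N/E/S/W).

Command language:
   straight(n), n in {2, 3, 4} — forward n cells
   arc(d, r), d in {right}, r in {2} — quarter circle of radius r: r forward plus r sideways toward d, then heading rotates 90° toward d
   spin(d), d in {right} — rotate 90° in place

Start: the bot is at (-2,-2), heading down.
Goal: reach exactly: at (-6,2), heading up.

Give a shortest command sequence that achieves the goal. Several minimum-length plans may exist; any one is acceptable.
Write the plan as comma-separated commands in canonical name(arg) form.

arc(right, 2), arc(right, 2), straight(4)

begin: at (-2,-2), heading down
[1] after arc(right, 2): at (-4,-4), heading left
[2] after arc(right, 2): at (-6,-2), heading up
[3] after straight(4): at (-6,2), heading up
shorter routes all fall short; 3 is best.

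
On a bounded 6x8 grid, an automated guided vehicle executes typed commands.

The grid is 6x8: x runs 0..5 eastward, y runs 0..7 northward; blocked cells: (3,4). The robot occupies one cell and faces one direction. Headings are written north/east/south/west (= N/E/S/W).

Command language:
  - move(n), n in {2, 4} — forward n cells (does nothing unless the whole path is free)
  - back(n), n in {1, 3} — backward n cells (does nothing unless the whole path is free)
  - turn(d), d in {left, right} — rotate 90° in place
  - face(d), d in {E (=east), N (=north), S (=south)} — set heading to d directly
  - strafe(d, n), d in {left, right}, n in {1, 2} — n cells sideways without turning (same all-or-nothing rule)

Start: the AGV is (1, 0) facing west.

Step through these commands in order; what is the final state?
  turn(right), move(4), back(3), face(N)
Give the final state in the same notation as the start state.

start: (1, 0) facing west
[1] after turn(right): (1, 0) facing north
[2] after move(4): (1, 4) facing north
[3] after back(3): (1, 1) facing north
[4] after face(N): (1, 1) facing north

(1, 1) facing north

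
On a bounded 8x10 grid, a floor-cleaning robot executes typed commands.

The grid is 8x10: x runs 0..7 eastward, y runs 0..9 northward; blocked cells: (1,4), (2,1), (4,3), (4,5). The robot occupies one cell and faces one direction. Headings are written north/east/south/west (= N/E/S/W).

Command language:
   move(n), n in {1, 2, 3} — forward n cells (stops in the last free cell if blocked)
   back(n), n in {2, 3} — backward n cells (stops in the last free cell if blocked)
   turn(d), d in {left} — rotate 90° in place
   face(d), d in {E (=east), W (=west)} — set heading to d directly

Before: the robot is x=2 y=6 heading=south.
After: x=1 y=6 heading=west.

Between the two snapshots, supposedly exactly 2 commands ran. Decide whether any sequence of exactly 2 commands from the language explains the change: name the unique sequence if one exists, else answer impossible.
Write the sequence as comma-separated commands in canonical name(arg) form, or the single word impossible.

face(W), move(1)

key: order matters: swapping face(W) and move(1) lands elsewhere
t0: x=2 y=6 heading=south
[1] after face(W): x=2 y=6 heading=west
[2] after move(1): x=1 y=6 heading=west
uniquely the one of 64 2-step routes that fits.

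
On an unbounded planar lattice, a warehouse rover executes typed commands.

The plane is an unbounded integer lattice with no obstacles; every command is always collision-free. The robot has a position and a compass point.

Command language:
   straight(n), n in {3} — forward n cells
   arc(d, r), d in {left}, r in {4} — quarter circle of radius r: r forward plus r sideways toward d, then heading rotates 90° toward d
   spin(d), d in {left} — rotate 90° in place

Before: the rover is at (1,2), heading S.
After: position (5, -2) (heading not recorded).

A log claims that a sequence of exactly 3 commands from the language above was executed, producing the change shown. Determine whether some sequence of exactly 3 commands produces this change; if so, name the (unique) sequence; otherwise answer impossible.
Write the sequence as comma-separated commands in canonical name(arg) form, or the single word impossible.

arc(left, 4), spin(left), spin(left)

key: running spin(left) before arc(left, 4) would end elsewhere — order is forced
t0: at (1,2), heading S
t=1 arc(left, 4) ⇒ at (5,-2), heading E
t=2 spin(left) ⇒ at (5,-2), heading N
t=3 spin(left) ⇒ at (5,-2), heading W
all 27 alternatives checked — unique.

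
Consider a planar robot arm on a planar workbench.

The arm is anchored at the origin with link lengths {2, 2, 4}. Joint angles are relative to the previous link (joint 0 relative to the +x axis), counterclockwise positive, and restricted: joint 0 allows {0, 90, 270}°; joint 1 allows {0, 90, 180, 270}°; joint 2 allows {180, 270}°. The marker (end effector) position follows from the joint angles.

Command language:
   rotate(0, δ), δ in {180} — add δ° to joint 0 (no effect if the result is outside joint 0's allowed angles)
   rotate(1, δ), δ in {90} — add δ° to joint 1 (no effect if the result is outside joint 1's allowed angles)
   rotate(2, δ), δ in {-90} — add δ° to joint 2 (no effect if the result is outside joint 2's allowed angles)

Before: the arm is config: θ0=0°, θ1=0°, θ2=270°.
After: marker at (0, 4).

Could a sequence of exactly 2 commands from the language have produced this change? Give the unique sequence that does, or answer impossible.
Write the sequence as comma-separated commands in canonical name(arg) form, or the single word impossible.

rotate(1, 90), rotate(1, 90)

t0: config: θ0=0°, θ1=0°, θ2=270°
step 1 (rotate(1, 90)): config: θ0=0°, θ1=90°, θ2=270°
step 2 (rotate(1, 90)): config: θ0=0°, θ1=180°, θ2=270°
uniquely the one of 9 2-step routes that fits.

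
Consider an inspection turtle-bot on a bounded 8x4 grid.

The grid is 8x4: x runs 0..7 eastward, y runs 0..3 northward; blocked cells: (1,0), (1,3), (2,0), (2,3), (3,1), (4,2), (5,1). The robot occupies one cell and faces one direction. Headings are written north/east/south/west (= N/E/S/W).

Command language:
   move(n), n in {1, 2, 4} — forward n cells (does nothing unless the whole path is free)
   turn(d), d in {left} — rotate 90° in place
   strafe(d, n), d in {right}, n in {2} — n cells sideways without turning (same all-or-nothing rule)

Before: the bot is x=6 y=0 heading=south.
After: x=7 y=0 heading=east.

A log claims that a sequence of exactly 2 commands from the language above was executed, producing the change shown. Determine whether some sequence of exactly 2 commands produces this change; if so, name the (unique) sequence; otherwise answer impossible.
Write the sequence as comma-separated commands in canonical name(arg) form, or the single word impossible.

turn(left), move(1)

key: cell and facing (now E) both changed — the 2 commands mix motion and turning
from: x=6 y=0 heading=south
step 1 (turn(left)): x=6 y=0 heading=east
step 2 (move(1)): x=7 y=0 heading=east
no other 2-command option fits: unique.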